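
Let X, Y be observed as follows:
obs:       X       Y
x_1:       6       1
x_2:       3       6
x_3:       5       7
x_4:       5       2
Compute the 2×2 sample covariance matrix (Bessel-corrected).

Step 1 — column means:
  mean(X) = (6 + 3 + 5 + 5) / 4 = 19/4 = 4.75
  mean(Y) = (1 + 6 + 7 + 2) / 4 = 16/4 = 4

Step 2 — sample covariance S[i,j] = (1/(n-1)) · Σ_k (x_{k,i} - mean_i) · (x_{k,j} - mean_j), with n-1 = 3.
  S[X,X] = ((1.25)·(1.25) + (-1.75)·(-1.75) + (0.25)·(0.25) + (0.25)·(0.25)) / 3 = 4.75/3 = 1.5833
  S[X,Y] = ((1.25)·(-3) + (-1.75)·(2) + (0.25)·(3) + (0.25)·(-2)) / 3 = -7/3 = -2.3333
  S[Y,Y] = ((-3)·(-3) + (2)·(2) + (3)·(3) + (-2)·(-2)) / 3 = 26/3 = 8.6667

S is symmetric (S[j,i] = S[i,j]). Assembling:

S = [[1.5833, -2.3333],
 [-2.3333, 8.6667]]


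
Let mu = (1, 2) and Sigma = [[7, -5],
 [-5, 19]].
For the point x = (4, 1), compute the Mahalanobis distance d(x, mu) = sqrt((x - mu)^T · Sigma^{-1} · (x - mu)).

Step 1 — centre the observation: (x - mu) = (3, -1).

Step 2 — invert Sigma. det(Sigma) = 7·19 - (-5)² = 108.
  Sigma^{-1} = (1/det) · [[d, -b], [-b, a]] = [[0.1759, 0.0463],
 [0.0463, 0.0648]].

Step 3 — form the quadratic (x - mu)^T · Sigma^{-1} · (x - mu):
  Sigma^{-1} · (x - mu) = (0.4815, 0.0741).
  (x - mu)^T · [Sigma^{-1} · (x - mu)] = (3)·(0.4815) + (-1)·(0.0741) = 1.3704.

Step 4 — take square root: d = √(1.3704) ≈ 1.1706.

d(x, mu) = √(1.3704) ≈ 1.1706


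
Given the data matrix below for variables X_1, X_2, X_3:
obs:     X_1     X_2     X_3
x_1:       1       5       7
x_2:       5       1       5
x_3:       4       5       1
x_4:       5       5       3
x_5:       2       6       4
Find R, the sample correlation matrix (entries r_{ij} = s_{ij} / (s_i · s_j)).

Step 1 — column means:
  mean(X_1) = (1 + 5 + 4 + 5 + 2) / 5 = 17/5 = 3.4
  mean(X_2) = (5 + 1 + 5 + 5 + 6) / 5 = 22/5 = 4.4
  mean(X_3) = (7 + 5 + 1 + 3 + 4) / 5 = 20/5 = 4

Step 2 — sample variances and covariances s[i,j] = (1/(n-1)) · Σ_k (x_{k,i} - mean_i) · (x_{k,j} - mean_j), with n-1 = 4:
  s[X_1,X_1] = ((-2.4)·(-2.4) + (1.6)·(1.6) + (0.6)·(0.6) + (1.6)·(1.6) + (-1.4)·(-1.4)) / 4 = 13.2/4 = 3.3
  s[X_1,X_2] = ((-2.4)·(0.6) + (1.6)·(-3.4) + (0.6)·(0.6) + (1.6)·(0.6) + (-1.4)·(1.6)) / 4 = -7.8/4 = -1.95
  s[X_1,X_3] = ((-2.4)·(3) + (1.6)·(1) + (0.6)·(-3) + (1.6)·(-1) + (-1.4)·(0)) / 4 = -9/4 = -2.25
  s[X_2,X_2] = ((0.6)·(0.6) + (-3.4)·(-3.4) + (0.6)·(0.6) + (0.6)·(0.6) + (1.6)·(1.6)) / 4 = 15.2/4 = 3.8
  s[X_2,X_3] = ((0.6)·(3) + (-3.4)·(1) + (0.6)·(-3) + (0.6)·(-1) + (1.6)·(0)) / 4 = -4/4 = -1
  s[X_3,X_3] = ((3)·(3) + (1)·(1) + (-3)·(-3) + (-1)·(-1) + (0)·(0)) / 4 = 20/4 = 5
  Sample standard deviations s_i = √(s[i,i]):
  s(X_1) = √(3.3) = 1.8166
  s(X_2) = √(3.8) = 1.9494
  s(X_3) = √(5) = 2.2361

Step 3 — r_{ij} = s_{ij} / (s_i · s_j):
  r[X_1,X_1] = 1 (diagonal).
  r[X_1,X_2] = -1.95 / (1.8166 · 1.9494) = -1.95 / 3.5412 = -0.5507
  r[X_1,X_3] = -2.25 / (1.8166 · 2.2361) = -2.25 / 4.062 = -0.5539
  r[X_2,X_2] = 1 (diagonal).
  r[X_2,X_3] = -1 / (1.9494 · 2.2361) = -1 / 4.3589 = -0.2294
  r[X_3,X_3] = 1 (diagonal).

R is symmetric with unit diagonal. Assembling:

R = [[1, -0.5507, -0.5539],
 [-0.5507, 1, -0.2294],
 [-0.5539, -0.2294, 1]]


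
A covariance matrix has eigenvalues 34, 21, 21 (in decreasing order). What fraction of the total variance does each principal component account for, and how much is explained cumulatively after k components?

Step 1 — total variance = trace(Sigma) = Σ λ_i = 34 + 21 + 21 = 76.

Step 2 — fraction explained by component i = λ_i / Σ λ:
  PC1: 34/76 = 0.4474
  PC2: 21/76 = 0.2763
  PC3: 21/76 = 0.2763

Step 3 — cumulative fraction after k components = (λ_1 + ... + λ_k) / Σ λ:
  k = 1: 34/76 = 0.4474
  k = 2: (34 + 21)/76 = 55/76 = 0.7237
  k = 3: (34 + 21 + 21)/76 = 76/76 = 1

Summary (fraction, with percent):

explained: PC1 0.4474 (44.74%), PC2 0.2763 (27.63%), PC3 0.2763 (27.63%);  cumulative: 0.4474, 0.7237, 1


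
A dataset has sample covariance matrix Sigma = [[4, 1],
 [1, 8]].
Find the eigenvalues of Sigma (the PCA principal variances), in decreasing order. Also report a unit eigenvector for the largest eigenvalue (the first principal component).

Step 1 — characteristic polynomial of 2×2 Sigma:
  det(Sigma - λI) = λ² - trace · λ + det = 0.
  trace = 4 + 8 = 12, det = 4·8 - (1)² = 31.
Step 2 — discriminant:
  Δ = trace² - 4·det = 144 - 124 = 20.
Step 3 — eigenvalues:
  λ = (trace ± √Δ)/2 = (12 ± 4.4721)/2,
  λ_1 = 8.2361,  λ_2 = 3.7639.

Step 4 — unit eigenvector for λ_1: solve (Sigma - λ_1 I)v = 0. First row:
  (4 - 8.2361)·v_x + (1)·v_y = 0, i.e. (-4.2361)·v_x + (1)·v_y = 0,
  so v ∝ (b, λ_1 - a) = (1, 4.2361) = u.
  ||u|| = √((1)² + (4.2361)²) = √(18.9443) ≈ 4.3525,
  v_1 = u/||u|| ≈ (0.2298, 0.9732) (||v_1|| = 1).

λ_1 = 8.2361,  λ_2 = 3.7639;  v_1 ≈ (0.2298, 0.9732)


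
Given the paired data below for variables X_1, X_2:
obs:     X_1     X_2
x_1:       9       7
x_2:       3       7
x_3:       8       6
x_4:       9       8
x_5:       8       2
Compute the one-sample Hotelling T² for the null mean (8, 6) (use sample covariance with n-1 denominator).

Step 1 — sample mean vector:
  mean(X_1) = (9 + 3 + 8 + 9 + 8) / 5 = 37/5 = 7.4
  mean(X_2) = (7 + 7 + 6 + 8 + 2) / 5 = 30/5 = 6
  x̄ = (7.4, 6),  deviation x̄ - mu_0 = (7.4, 6) - (8, 6) = (-0.6, 0).

Step 2 — sample covariance matrix, S[i,j] = (1/(n-1)) · Σ_k (x_{k,i} - mean_i) · (x_{k,j} - mean_j), divisor n-1 = 4:
  S[X_1,X_1] = ((1.6)·(1.6) + (-4.4)·(-4.4) + (0.6)·(0.6) + (1.6)·(1.6) + (0.6)·(0.6)) / 4 = 25.2/4 = 6.3
  S[X_1,X_2] = ((1.6)·(1) + (-4.4)·(1) + (0.6)·(0) + (1.6)·(2) + (0.6)·(-4)) / 4 = -2/4 = -0.5
  S[X_2,X_2] = ((1)·(1) + (1)·(1) + (0)·(0) + (2)·(2) + (-4)·(-4)) / 4 = 22/4 = 5.5
  S = [[6.3, -0.5],
 [-0.5, 5.5]].

Step 3 — invert S. det(S) = 6.3·5.5 - (-0.5)² = 34.4.
  S^{-1} = (1/det) · [[d, -b], [-b, a]] = [[0.1599, 0.0145],
 [0.0145, 0.1831]].

Step 4 — quadratic form (x̄ - mu_0)^T · S^{-1} · (x̄ - mu_0):
  S^{-1} · (x̄ - mu_0) = (-0.0959, -0.0087),
  (x̄ - mu_0)^T · [...] = (-0.6)·(-0.0959) + (0)·(-0.0087) = 0.0576.

Step 5 — scale by n: T² = 5 · 0.0576 = 0.2878.

T² ≈ 0.2878


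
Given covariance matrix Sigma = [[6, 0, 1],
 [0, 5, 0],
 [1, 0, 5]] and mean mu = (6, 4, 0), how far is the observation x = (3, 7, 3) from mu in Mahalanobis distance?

Step 1 — centre the observation: (x - mu) = (-3, 3, 3).

Step 2 — invert Sigma (cofactor / det for 3×3, or solve directly):
  Sigma^{-1} = [[0.1724, 0, -0.0345],
 [0, 0.2, 0],
 [-0.0345, 0, 0.2069]].

Step 3 — form the quadratic (x - mu)^T · Sigma^{-1} · (x - mu):
  Sigma^{-1} · (x - mu) = (-0.6207, 0.6, 0.7241).
  (x - mu)^T · [Sigma^{-1} · (x - mu)] = (-3)·(-0.6207) + (3)·(0.6) + (3)·(0.7241) = 5.8345.

Step 4 — take square root: d = √(5.8345) ≈ 2.4155.

d(x, mu) = √(5.8345) ≈ 2.4155


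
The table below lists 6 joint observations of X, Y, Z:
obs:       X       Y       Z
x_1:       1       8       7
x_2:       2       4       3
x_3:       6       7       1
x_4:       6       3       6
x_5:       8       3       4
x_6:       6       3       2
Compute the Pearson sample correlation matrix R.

Step 1 — column means:
  mean(X) = (1 + 2 + 6 + 6 + 8 + 6) / 6 = 29/6 = 4.8333
  mean(Y) = (8 + 4 + 7 + 3 + 3 + 3) / 6 = 28/6 = 4.6667
  mean(Z) = (7 + 3 + 1 + 6 + 4 + 2) / 6 = 23/6 = 3.8333

Step 2 — sample variances and covariances s[i,j] = (1/(n-1)) · Σ_k (x_{k,i} - mean_i) · (x_{k,j} - mean_j), with n-1 = 5:
  s[X,X] = ((-3.8333)·(-3.8333) + (-2.8333)·(-2.8333) + (1.1667)·(1.1667) + (1.1667)·(1.1667) + (3.1667)·(3.1667) + (1.1667)·(1.1667)) / 5 = 36.8333/5 = 7.3667
  s[X,Y] = ((-3.8333)·(3.3333) + (-2.8333)·(-0.6667) + (1.1667)·(2.3333) + (1.1667)·(-1.6667) + (3.1667)·(-1.6667) + (1.1667)·(-1.6667)) / 5 = -17.3333/5 = -3.4667
  s[X,Z] = ((-3.8333)·(3.1667) + (-2.8333)·(-0.8333) + (1.1667)·(-2.8333) + (1.1667)·(2.1667) + (3.1667)·(0.1667) + (1.1667)·(-1.8333)) / 5 = -12.1667/5 = -2.4333
  s[Y,Y] = ((3.3333)·(3.3333) + (-0.6667)·(-0.6667) + (2.3333)·(2.3333) + (-1.6667)·(-1.6667) + (-1.6667)·(-1.6667) + (-1.6667)·(-1.6667)) / 5 = 25.3333/5 = 5.0667
  s[Y,Z] = ((3.3333)·(3.1667) + (-0.6667)·(-0.8333) + (2.3333)·(-2.8333) + (-1.6667)·(2.1667) + (-1.6667)·(0.1667) + (-1.6667)·(-1.8333)) / 5 = 3.6667/5 = 0.7333
  s[Z,Z] = ((3.1667)·(3.1667) + (-0.8333)·(-0.8333) + (-2.8333)·(-2.8333) + (2.1667)·(2.1667) + (0.1667)·(0.1667) + (-1.8333)·(-1.8333)) / 5 = 26.8333/5 = 5.3667
  Sample standard deviations s_i = √(s[i,i]):
  s(X) = √(7.3667) = 2.7142
  s(Y) = √(5.0667) = 2.2509
  s(Z) = √(5.3667) = 2.3166

Step 3 — r_{ij} = s_{ij} / (s_i · s_j):
  r[X,X] = 1 (diagonal).
  r[X,Y] = -3.4667 / (2.7142 · 2.2509) = -3.4667 / 6.1094 = -0.5674
  r[X,Z] = -2.4333 / (2.7142 · 2.3166) = -2.4333 / 6.2876 = -0.387
  r[Y,Y] = 1 (diagonal).
  r[Y,Z] = 0.7333 / (2.2509 · 2.3166) = 0.7333 / 5.2145 = 0.1406
  r[Z,Z] = 1 (diagonal).

R is symmetric with unit diagonal. Assembling:

R = [[1, -0.5674, -0.387],
 [-0.5674, 1, 0.1406],
 [-0.387, 0.1406, 1]]


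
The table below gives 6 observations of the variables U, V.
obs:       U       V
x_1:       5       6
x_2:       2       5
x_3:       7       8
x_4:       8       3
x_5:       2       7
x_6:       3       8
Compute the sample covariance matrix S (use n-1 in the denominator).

Step 1 — column means:
  mean(U) = (5 + 2 + 7 + 8 + 2 + 3) / 6 = 27/6 = 4.5
  mean(V) = (6 + 5 + 8 + 3 + 7 + 8) / 6 = 37/6 = 6.1667

Step 2 — sample covariance S[i,j] = (1/(n-1)) · Σ_k (x_{k,i} - mean_i) · (x_{k,j} - mean_j), with n-1 = 5.
  S[U,U] = ((0.5)·(0.5) + (-2.5)·(-2.5) + (2.5)·(2.5) + (3.5)·(3.5) + (-2.5)·(-2.5) + (-1.5)·(-1.5)) / 5 = 33.5/5 = 6.7
  S[U,V] = ((0.5)·(-0.1667) + (-2.5)·(-1.1667) + (2.5)·(1.8333) + (3.5)·(-3.1667) + (-2.5)·(0.8333) + (-1.5)·(1.8333)) / 5 = -8.5/5 = -1.7
  S[V,V] = ((-0.1667)·(-0.1667) + (-1.1667)·(-1.1667) + (1.8333)·(1.8333) + (-3.1667)·(-3.1667) + (0.8333)·(0.8333) + (1.8333)·(1.8333)) / 5 = 18.8333/5 = 3.7667

S is symmetric (S[j,i] = S[i,j]). Assembling:

S = [[6.7, -1.7],
 [-1.7, 3.7667]]


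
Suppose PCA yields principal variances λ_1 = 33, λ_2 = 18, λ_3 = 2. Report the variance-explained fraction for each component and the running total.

Step 1 — total variance = trace(Sigma) = Σ λ_i = 33 + 18 + 2 = 53.

Step 2 — fraction explained by component i = λ_i / Σ λ:
  PC1: 33/53 = 0.6226
  PC2: 18/53 = 0.3396
  PC3: 2/53 = 0.0377

Step 3 — cumulative fraction after k components = (λ_1 + ... + λ_k) / Σ λ:
  k = 1: 33/53 = 0.6226
  k = 2: (33 + 18)/53 = 51/53 = 0.9623
  k = 3: (33 + 18 + 2)/53 = 53/53 = 1

Summary (fraction, with percent):

explained: PC1 0.6226 (62.26%), PC2 0.3396 (33.96%), PC3 0.0377 (3.77%);  cumulative: 0.6226, 0.9623, 1


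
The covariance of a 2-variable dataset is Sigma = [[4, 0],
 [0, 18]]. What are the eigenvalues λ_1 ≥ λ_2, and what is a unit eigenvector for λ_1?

Step 1 — characteristic polynomial of 2×2 Sigma:
  det(Sigma - λI) = λ² - trace · λ + det = 0.
  trace = 4 + 18 = 22, det = 4·18 - (0)² = 72.
Step 2 — discriminant:
  Δ = trace² - 4·det = 484 - 288 = 196.
Step 3 — eigenvalues:
  λ = (trace ± √Δ)/2 = (22 ± 14)/2,
  λ_1 = 18,  λ_2 = 4.

Step 4 — unit eigenvector for λ_1: Sigma is diagonal, so its eigenvectors are the coordinate axes. λ_1 = 18 is the diagonal entry on the second coordinate axis, hence
  v_1 = (0, 1) (||v_1|| = 1).

λ_1 = 18,  λ_2 = 4;  v_1 ≈ (0, 1)


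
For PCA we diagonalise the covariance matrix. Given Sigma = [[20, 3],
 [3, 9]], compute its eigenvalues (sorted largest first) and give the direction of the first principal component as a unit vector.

Step 1 — characteristic polynomial of 2×2 Sigma:
  det(Sigma - λI) = λ² - trace · λ + det = 0.
  trace = 20 + 9 = 29, det = 20·9 - (3)² = 171.
Step 2 — discriminant:
  Δ = trace² - 4·det = 841 - 684 = 157.
Step 3 — eigenvalues:
  λ = (trace ± √Δ)/2 = (29 ± 12.53)/2,
  λ_1 = 20.765,  λ_2 = 8.235.

Step 4 — unit eigenvector for λ_1: solve (Sigma - λ_1 I)v = 0. First row:
  (20 - 20.765)·v_x + (3)·v_y = 0, i.e. (-0.765)·v_x + (3)·v_y = 0,
  so v ∝ (b, λ_1 - a) = (3, 0.765) = u.
  ||u|| = √((3)² + (0.765)²) = √(9.5852) ≈ 3.096,
  v_1 = u/||u|| ≈ (0.969, 0.2471) (||v_1|| = 1).

λ_1 = 20.765,  λ_2 = 8.235;  v_1 ≈ (0.969, 0.2471)


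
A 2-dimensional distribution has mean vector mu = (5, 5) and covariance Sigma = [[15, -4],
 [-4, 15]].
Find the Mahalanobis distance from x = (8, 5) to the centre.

Step 1 — centre the observation: (x - mu) = (3, 0).

Step 2 — invert Sigma. det(Sigma) = 15·15 - (-4)² = 209.
  Sigma^{-1} = (1/det) · [[d, -b], [-b, a]] = [[0.0718, 0.0191],
 [0.0191, 0.0718]].

Step 3 — form the quadratic (x - mu)^T · Sigma^{-1} · (x - mu):
  Sigma^{-1} · (x - mu) = (0.2153, 0.0574).
  (x - mu)^T · [Sigma^{-1} · (x - mu)] = (3)·(0.2153) + (0)·(0.0574) = 0.6459.

Step 4 — take square root: d = √(0.6459) ≈ 0.8037.

d(x, mu) = √(0.6459) ≈ 0.8037


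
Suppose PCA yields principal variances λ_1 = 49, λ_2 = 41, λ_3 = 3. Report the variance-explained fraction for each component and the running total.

Step 1 — total variance = trace(Sigma) = Σ λ_i = 49 + 41 + 3 = 93.

Step 2 — fraction explained by component i = λ_i / Σ λ:
  PC1: 49/93 = 0.5269
  PC2: 41/93 = 0.4409
  PC3: 3/93 = 0.0323

Step 3 — cumulative fraction after k components = (λ_1 + ... + λ_k) / Σ λ:
  k = 1: 49/93 = 0.5269
  k = 2: (49 + 41)/93 = 90/93 = 0.9677
  k = 3: (49 + 41 + 3)/93 = 93/93 = 1

Summary (fraction, with percent):

explained: PC1 0.5269 (52.69%), PC2 0.4409 (44.09%), PC3 0.0323 (3.23%);  cumulative: 0.5269, 0.9677, 1


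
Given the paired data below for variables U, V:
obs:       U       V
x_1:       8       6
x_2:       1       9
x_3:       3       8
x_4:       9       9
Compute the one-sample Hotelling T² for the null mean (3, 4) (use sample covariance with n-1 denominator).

Step 1 — sample mean vector:
  mean(U) = (8 + 1 + 3 + 9) / 4 = 21/4 = 5.25
  mean(V) = (6 + 9 + 8 + 9) / 4 = 32/4 = 8
  x̄ = (5.25, 8),  deviation x̄ - mu_0 = (5.25, 8) - (3, 4) = (2.25, 4).

Step 2 — sample covariance matrix, S[i,j] = (1/(n-1)) · Σ_k (x_{k,i} - mean_i) · (x_{k,j} - mean_j), divisor n-1 = 3:
  S[U,U] = ((2.75)·(2.75) + (-4.25)·(-4.25) + (-2.25)·(-2.25) + (3.75)·(3.75)) / 3 = 44.75/3 = 14.9167
  S[U,V] = ((2.75)·(-2) + (-4.25)·(1) + (-2.25)·(0) + (3.75)·(1)) / 3 = -6/3 = -2
  S[V,V] = ((-2)·(-2) + (1)·(1) + (0)·(0) + (1)·(1)) / 3 = 6/3 = 2
  S = [[14.9167, -2],
 [-2, 2]].

Step 3 — invert S. det(S) = 14.9167·2 - (-2)² = 25.8333.
  S^{-1} = (1/det) · [[d, -b], [-b, a]] = [[0.0774, 0.0774],
 [0.0774, 0.5774]].

Step 4 — quadratic form (x̄ - mu_0)^T · S^{-1} · (x̄ - mu_0):
  S^{-1} · (x̄ - mu_0) = (0.4839, 2.4839),
  (x̄ - mu_0)^T · [...] = (2.25)·(0.4839) + (4)·(2.4839) = 11.0242.

Step 5 — scale by n: T² = 4 · 11.0242 = 44.0968.

T² ≈ 44.0968


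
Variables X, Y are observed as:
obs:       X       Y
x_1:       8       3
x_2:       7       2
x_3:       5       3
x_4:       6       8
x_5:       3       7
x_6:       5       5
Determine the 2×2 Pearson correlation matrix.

Step 1 — column means:
  mean(X) = (8 + 7 + 5 + 6 + 3 + 5) / 6 = 34/6 = 5.6667
  mean(Y) = (3 + 2 + 3 + 8 + 7 + 5) / 6 = 28/6 = 4.6667

Step 2 — sample variances and covariances s[i,j] = (1/(n-1)) · Σ_k (x_{k,i} - mean_i) · (x_{k,j} - mean_j), with n-1 = 5:
  s[X,X] = ((2.3333)·(2.3333) + (1.3333)·(1.3333) + (-0.6667)·(-0.6667) + (0.3333)·(0.3333) + (-2.6667)·(-2.6667) + (-0.6667)·(-0.6667)) / 5 = 15.3333/5 = 3.0667
  s[X,Y] = ((2.3333)·(-1.6667) + (1.3333)·(-2.6667) + (-0.6667)·(-1.6667) + (0.3333)·(3.3333) + (-2.6667)·(2.3333) + (-0.6667)·(0.3333)) / 5 = -11.6667/5 = -2.3333
  s[Y,Y] = ((-1.6667)·(-1.6667) + (-2.6667)·(-2.6667) + (-1.6667)·(-1.6667) + (3.3333)·(3.3333) + (2.3333)·(2.3333) + (0.3333)·(0.3333)) / 5 = 29.3333/5 = 5.8667
  Sample standard deviations s_i = √(s[i,i]):
  s(X) = √(3.0667) = 1.7512
  s(Y) = √(5.8667) = 2.4221

Step 3 — r_{ij} = s_{ij} / (s_i · s_j):
  r[X,X] = 1 (diagonal).
  r[X,Y] = -2.3333 / (1.7512 · 2.4221) = -2.3333 / 4.2416 = -0.5501
  r[Y,Y] = 1 (diagonal).

R is symmetric with unit diagonal. Assembling:

R = [[1, -0.5501],
 [-0.5501, 1]]


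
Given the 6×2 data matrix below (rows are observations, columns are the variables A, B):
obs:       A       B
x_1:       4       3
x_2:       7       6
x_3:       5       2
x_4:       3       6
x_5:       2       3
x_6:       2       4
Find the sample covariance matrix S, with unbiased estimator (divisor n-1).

Step 1 — column means:
  mean(A) = (4 + 7 + 5 + 3 + 2 + 2) / 6 = 23/6 = 3.8333
  mean(B) = (3 + 6 + 2 + 6 + 3 + 4) / 6 = 24/6 = 4

Step 2 — sample covariance S[i,j] = (1/(n-1)) · Σ_k (x_{k,i} - mean_i) · (x_{k,j} - mean_j), with n-1 = 5.
  S[A,A] = ((0.1667)·(0.1667) + (3.1667)·(3.1667) + (1.1667)·(1.1667) + (-0.8333)·(-0.8333) + (-1.8333)·(-1.8333) + (-1.8333)·(-1.8333)) / 5 = 18.8333/5 = 3.7667
  S[A,B] = ((0.1667)·(-1) + (3.1667)·(2) + (1.1667)·(-2) + (-0.8333)·(2) + (-1.8333)·(-1) + (-1.8333)·(0)) / 5 = 4/5 = 0.8
  S[B,B] = ((-1)·(-1) + (2)·(2) + (-2)·(-2) + (2)·(2) + (-1)·(-1) + (0)·(0)) / 5 = 14/5 = 2.8

S is symmetric (S[j,i] = S[i,j]). Assembling:

S = [[3.7667, 0.8],
 [0.8, 2.8]]


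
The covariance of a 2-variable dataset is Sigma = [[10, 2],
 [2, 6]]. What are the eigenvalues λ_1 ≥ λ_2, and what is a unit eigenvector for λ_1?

Step 1 — characteristic polynomial of 2×2 Sigma:
  det(Sigma - λI) = λ² - trace · λ + det = 0.
  trace = 10 + 6 = 16, det = 10·6 - (2)² = 56.
Step 2 — discriminant:
  Δ = trace² - 4·det = 256 - 224 = 32.
Step 3 — eigenvalues:
  λ = (trace ± √Δ)/2 = (16 ± 5.6569)/2,
  λ_1 = 10.8284,  λ_2 = 5.1716.

Step 4 — unit eigenvector for λ_1: solve (Sigma - λ_1 I)v = 0. First row:
  (10 - 10.8284)·v_x + (2)·v_y = 0, i.e. (-0.8284)·v_x + (2)·v_y = 0,
  so v ∝ (b, λ_1 - a) = (2, 0.8284) = u.
  ||u|| = √((2)² + (0.8284)²) = √(4.6863) ≈ 2.1648,
  v_1 = u/||u|| ≈ (0.9239, 0.3827) (||v_1|| = 1).

λ_1 = 10.8284,  λ_2 = 5.1716;  v_1 ≈ (0.9239, 0.3827)


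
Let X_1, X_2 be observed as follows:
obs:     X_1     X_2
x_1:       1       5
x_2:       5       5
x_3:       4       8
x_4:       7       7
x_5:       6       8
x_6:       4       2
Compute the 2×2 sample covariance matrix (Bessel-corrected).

Step 1 — column means:
  mean(X_1) = (1 + 5 + 4 + 7 + 6 + 4) / 6 = 27/6 = 4.5
  mean(X_2) = (5 + 5 + 8 + 7 + 8 + 2) / 6 = 35/6 = 5.8333

Step 2 — sample covariance S[i,j] = (1/(n-1)) · Σ_k (x_{k,i} - mean_i) · (x_{k,j} - mean_j), with n-1 = 5.
  S[X_1,X_1] = ((-3.5)·(-3.5) + (0.5)·(0.5) + (-0.5)·(-0.5) + (2.5)·(2.5) + (1.5)·(1.5) + (-0.5)·(-0.5)) / 5 = 21.5/5 = 4.3
  S[X_1,X_2] = ((-3.5)·(-0.8333) + (0.5)·(-0.8333) + (-0.5)·(2.1667) + (2.5)·(1.1667) + (1.5)·(2.1667) + (-0.5)·(-3.8333)) / 5 = 9.5/5 = 1.9
  S[X_2,X_2] = ((-0.8333)·(-0.8333) + (-0.8333)·(-0.8333) + (2.1667)·(2.1667) + (1.1667)·(1.1667) + (2.1667)·(2.1667) + (-3.8333)·(-3.8333)) / 5 = 26.8333/5 = 5.3667

S is symmetric (S[j,i] = S[i,j]). Assembling:

S = [[4.3, 1.9],
 [1.9, 5.3667]]


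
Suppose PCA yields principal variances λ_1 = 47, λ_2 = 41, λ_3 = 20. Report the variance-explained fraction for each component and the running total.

Step 1 — total variance = trace(Sigma) = Σ λ_i = 47 + 41 + 20 = 108.

Step 2 — fraction explained by component i = λ_i / Σ λ:
  PC1: 47/108 = 0.4352
  PC2: 41/108 = 0.3796
  PC3: 20/108 = 0.1852

Step 3 — cumulative fraction after k components = (λ_1 + ... + λ_k) / Σ λ:
  k = 1: 47/108 = 0.4352
  k = 2: (47 + 41)/108 = 88/108 = 0.8148
  k = 3: (47 + 41 + 20)/108 = 108/108 = 1

Summary (fraction, with percent):

explained: PC1 0.4352 (43.52%), PC2 0.3796 (37.96%), PC3 0.1852 (18.52%);  cumulative: 0.4352, 0.8148, 1


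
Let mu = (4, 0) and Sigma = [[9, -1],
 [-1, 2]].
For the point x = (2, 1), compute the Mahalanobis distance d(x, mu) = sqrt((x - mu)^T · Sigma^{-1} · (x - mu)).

Step 1 — centre the observation: (x - mu) = (-2, 1).

Step 2 — invert Sigma. det(Sigma) = 9·2 - (-1)² = 17.
  Sigma^{-1} = (1/det) · [[d, -b], [-b, a]] = [[0.1176, 0.0588],
 [0.0588, 0.5294]].

Step 3 — form the quadratic (x - mu)^T · Sigma^{-1} · (x - mu):
  Sigma^{-1} · (x - mu) = (-0.1765, 0.4118).
  (x - mu)^T · [Sigma^{-1} · (x - mu)] = (-2)·(-0.1765) + (1)·(0.4118) = 0.7647.

Step 4 — take square root: d = √(0.7647) ≈ 0.8745.

d(x, mu) = √(0.7647) ≈ 0.8745


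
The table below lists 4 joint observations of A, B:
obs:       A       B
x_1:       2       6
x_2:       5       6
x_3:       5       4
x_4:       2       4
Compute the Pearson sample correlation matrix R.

Step 1 — column means:
  mean(A) = (2 + 5 + 5 + 2) / 4 = 14/4 = 3.5
  mean(B) = (6 + 6 + 4 + 4) / 4 = 20/4 = 5

Step 2 — sample variances and covariances s[i,j] = (1/(n-1)) · Σ_k (x_{k,i} - mean_i) · (x_{k,j} - mean_j), with n-1 = 3:
  s[A,A] = ((-1.5)·(-1.5) + (1.5)·(1.5) + (1.5)·(1.5) + (-1.5)·(-1.5)) / 3 = 9/3 = 3
  s[A,B] = ((-1.5)·(1) + (1.5)·(1) + (1.5)·(-1) + (-1.5)·(-1)) / 3 = 0/3 = 0
  s[B,B] = ((1)·(1) + (1)·(1) + (-1)·(-1) + (-1)·(-1)) / 3 = 4/3 = 1.3333
  Sample standard deviations s_i = √(s[i,i]):
  s(A) = √(3) = 1.7321
  s(B) = √(1.3333) = 1.1547

Step 3 — r_{ij} = s_{ij} / (s_i · s_j):
  r[A,A] = 1 (diagonal).
  r[A,B] = 0 / (1.7321 · 1.1547) = 0 / 2 = 0
  r[B,B] = 1 (diagonal).

R is symmetric with unit diagonal. Assembling:

R = [[1, 0],
 [0, 1]]


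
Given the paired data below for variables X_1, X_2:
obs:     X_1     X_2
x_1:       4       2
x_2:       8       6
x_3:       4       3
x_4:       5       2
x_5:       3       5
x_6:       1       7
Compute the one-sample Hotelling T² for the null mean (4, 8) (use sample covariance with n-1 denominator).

Step 1 — sample mean vector:
  mean(X_1) = (4 + 8 + 4 + 5 + 3 + 1) / 6 = 25/6 = 4.1667
  mean(X_2) = (2 + 6 + 3 + 2 + 5 + 7) / 6 = 25/6 = 4.1667
  x̄ = (4.1667, 4.1667),  deviation x̄ - mu_0 = (4.1667, 4.1667) - (4, 8) = (0.1667, -3.8333).

Step 2 — sample covariance matrix, S[i,j] = (1/(n-1)) · Σ_k (x_{k,i} - mean_i) · (x_{k,j} - mean_j), divisor n-1 = 5:
  S[X_1,X_1] = ((-0.1667)·(-0.1667) + (3.8333)·(3.8333) + (-0.1667)·(-0.1667) + (0.8333)·(0.8333) + (-1.1667)·(-1.1667) + (-3.1667)·(-3.1667)) / 5 = 26.8333/5 = 5.3667
  S[X_1,X_2] = ((-0.1667)·(-2.1667) + (3.8333)·(1.8333) + (-0.1667)·(-1.1667) + (0.8333)·(-2.1667) + (-1.1667)·(0.8333) + (-3.1667)·(2.8333)) / 5 = -4.1667/5 = -0.8333
  S[X_2,X_2] = ((-2.1667)·(-2.1667) + (1.8333)·(1.8333) + (-1.1667)·(-1.1667) + (-2.1667)·(-2.1667) + (0.8333)·(0.8333) + (2.8333)·(2.8333)) / 5 = 22.8333/5 = 4.5667
  S = [[5.3667, -0.8333],
 [-0.8333, 4.5667]].

Step 3 — invert S. det(S) = 5.3667·4.5667 - (-0.8333)² = 23.8133.
  S^{-1} = (1/det) · [[d, -b], [-b, a]] = [[0.1918, 0.035],
 [0.035, 0.2254]].

Step 4 — quadratic form (x̄ - mu_0)^T · S^{-1} · (x̄ - mu_0):
  S^{-1} · (x̄ - mu_0) = (-0.1022, -0.8581),
  (x̄ - mu_0)^T · [...] = (0.1667)·(-0.1022) + (-3.8333)·(-0.8581) = 3.2722.

Step 5 — scale by n: T² = 6 · 3.2722 = 19.6333.

T² ≈ 19.6333


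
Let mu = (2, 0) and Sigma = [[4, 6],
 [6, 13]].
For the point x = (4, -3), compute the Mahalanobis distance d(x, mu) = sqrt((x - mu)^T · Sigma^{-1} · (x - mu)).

Step 1 — centre the observation: (x - mu) = (2, -3).

Step 2 — invert Sigma. det(Sigma) = 4·13 - (6)² = 16.
  Sigma^{-1} = (1/det) · [[d, -b], [-b, a]] = [[0.8125, -0.375],
 [-0.375, 0.25]].

Step 3 — form the quadratic (x - mu)^T · Sigma^{-1} · (x - mu):
  Sigma^{-1} · (x - mu) = (2.75, -1.5).
  (x - mu)^T · [Sigma^{-1} · (x - mu)] = (2)·(2.75) + (-3)·(-1.5) = 10.

Step 4 — take square root: d = √(10) ≈ 3.1623.

d(x, mu) = √(10) ≈ 3.1623


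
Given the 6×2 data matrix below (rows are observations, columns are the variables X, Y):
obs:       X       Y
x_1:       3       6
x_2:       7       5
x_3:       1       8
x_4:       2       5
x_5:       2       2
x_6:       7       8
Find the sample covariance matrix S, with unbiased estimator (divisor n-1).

Step 1 — column means:
  mean(X) = (3 + 7 + 1 + 2 + 2 + 7) / 6 = 22/6 = 3.6667
  mean(Y) = (6 + 5 + 8 + 5 + 2 + 8) / 6 = 34/6 = 5.6667

Step 2 — sample covariance S[i,j] = (1/(n-1)) · Σ_k (x_{k,i} - mean_i) · (x_{k,j} - mean_j), with n-1 = 5.
  S[X,X] = ((-0.6667)·(-0.6667) + (3.3333)·(3.3333) + (-2.6667)·(-2.6667) + (-1.6667)·(-1.6667) + (-1.6667)·(-1.6667) + (3.3333)·(3.3333)) / 5 = 35.3333/5 = 7.0667
  S[X,Y] = ((-0.6667)·(0.3333) + (3.3333)·(-0.6667) + (-2.6667)·(2.3333) + (-1.6667)·(-0.6667) + (-1.6667)·(-3.6667) + (3.3333)·(2.3333)) / 5 = 6.3333/5 = 1.2667
  S[Y,Y] = ((0.3333)·(0.3333) + (-0.6667)·(-0.6667) + (2.3333)·(2.3333) + (-0.6667)·(-0.6667) + (-3.6667)·(-3.6667) + (2.3333)·(2.3333)) / 5 = 25.3333/5 = 5.0667

S is symmetric (S[j,i] = S[i,j]). Assembling:

S = [[7.0667, 1.2667],
 [1.2667, 5.0667]]


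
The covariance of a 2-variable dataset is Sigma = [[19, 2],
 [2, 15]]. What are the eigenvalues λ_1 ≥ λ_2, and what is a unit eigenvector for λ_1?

Step 1 — characteristic polynomial of 2×2 Sigma:
  det(Sigma - λI) = λ² - trace · λ + det = 0.
  trace = 19 + 15 = 34, det = 19·15 - (2)² = 281.
Step 2 — discriminant:
  Δ = trace² - 4·det = 1156 - 1124 = 32.
Step 3 — eigenvalues:
  λ = (trace ± √Δ)/2 = (34 ± 5.6569)/2,
  λ_1 = 19.8284,  λ_2 = 14.1716.

Step 4 — unit eigenvector for λ_1: solve (Sigma - λ_1 I)v = 0. First row:
  (19 - 19.8284)·v_x + (2)·v_y = 0, i.e. (-0.8284)·v_x + (2)·v_y = 0,
  so v ∝ (b, λ_1 - a) = (2, 0.8284) = u.
  ||u|| = √((2)² + (0.8284)²) = √(4.6863) ≈ 2.1648,
  v_1 = u/||u|| ≈ (0.9239, 0.3827) (||v_1|| = 1).

λ_1 = 19.8284,  λ_2 = 14.1716;  v_1 ≈ (0.9239, 0.3827)


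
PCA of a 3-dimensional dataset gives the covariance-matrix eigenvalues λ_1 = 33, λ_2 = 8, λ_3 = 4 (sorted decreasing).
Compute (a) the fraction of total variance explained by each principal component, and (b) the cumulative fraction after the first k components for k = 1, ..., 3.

Step 1 — total variance = trace(Sigma) = Σ λ_i = 33 + 8 + 4 = 45.

Step 2 — fraction explained by component i = λ_i / Σ λ:
  PC1: 33/45 = 0.7333
  PC2: 8/45 = 0.1778
  PC3: 4/45 = 0.0889

Step 3 — cumulative fraction after k components = (λ_1 + ... + λ_k) / Σ λ:
  k = 1: 33/45 = 0.7333
  k = 2: (33 + 8)/45 = 41/45 = 0.9111
  k = 3: (33 + 8 + 4)/45 = 45/45 = 1

Summary (fraction, with percent):

explained: PC1 0.7333 (73.33%), PC2 0.1778 (17.78%), PC3 0.0889 (8.89%);  cumulative: 0.7333, 0.9111, 1


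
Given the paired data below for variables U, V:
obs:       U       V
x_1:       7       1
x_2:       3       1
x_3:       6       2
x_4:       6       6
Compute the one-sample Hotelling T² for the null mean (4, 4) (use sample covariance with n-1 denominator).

Step 1 — sample mean vector:
  mean(U) = (7 + 3 + 6 + 6) / 4 = 22/4 = 5.5
  mean(V) = (1 + 1 + 2 + 6) / 4 = 10/4 = 2.5
  x̄ = (5.5, 2.5),  deviation x̄ - mu_0 = (5.5, 2.5) - (4, 4) = (1.5, -1.5).

Step 2 — sample covariance matrix, S[i,j] = (1/(n-1)) · Σ_k (x_{k,i} - mean_i) · (x_{k,j} - mean_j), divisor n-1 = 3:
  S[U,U] = ((1.5)·(1.5) + (-2.5)·(-2.5) + (0.5)·(0.5) + (0.5)·(0.5)) / 3 = 9/3 = 3
  S[U,V] = ((1.5)·(-1.5) + (-2.5)·(-1.5) + (0.5)·(-0.5) + (0.5)·(3.5)) / 3 = 3/3 = 1
  S[V,V] = ((-1.5)·(-1.5) + (-1.5)·(-1.5) + (-0.5)·(-0.5) + (3.5)·(3.5)) / 3 = 17/3 = 5.6667
  S = [[3, 1],
 [1, 5.6667]].

Step 3 — invert S. det(S) = 3·5.6667 - (1)² = 16.
  S^{-1} = (1/det) · [[d, -b], [-b, a]] = [[0.3542, -0.0625],
 [-0.0625, 0.1875]].

Step 4 — quadratic form (x̄ - mu_0)^T · S^{-1} · (x̄ - mu_0):
  S^{-1} · (x̄ - mu_0) = (0.625, -0.375),
  (x̄ - mu_0)^T · [...] = (1.5)·(0.625) + (-1.5)·(-0.375) = 1.5.

Step 5 — scale by n: T² = 4 · 1.5 = 6.

T² ≈ 6


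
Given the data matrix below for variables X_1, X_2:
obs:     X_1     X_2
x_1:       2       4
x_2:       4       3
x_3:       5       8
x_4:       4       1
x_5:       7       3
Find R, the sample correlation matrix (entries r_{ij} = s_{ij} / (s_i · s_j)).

Step 1 — column means:
  mean(X_1) = (2 + 4 + 5 + 4 + 7) / 5 = 22/5 = 4.4
  mean(X_2) = (4 + 3 + 8 + 1 + 3) / 5 = 19/5 = 3.8

Step 2 — sample variances and covariances s[i,j] = (1/(n-1)) · Σ_k (x_{k,i} - mean_i) · (x_{k,j} - mean_j), with n-1 = 4:
  s[X_1,X_1] = ((-2.4)·(-2.4) + (-0.4)·(-0.4) + (0.6)·(0.6) + (-0.4)·(-0.4) + (2.6)·(2.6)) / 4 = 13.2/4 = 3.3
  s[X_1,X_2] = ((-2.4)·(0.2) + (-0.4)·(-0.8) + (0.6)·(4.2) + (-0.4)·(-2.8) + (2.6)·(-0.8)) / 4 = 1.4/4 = 0.35
  s[X_2,X_2] = ((0.2)·(0.2) + (-0.8)·(-0.8) + (4.2)·(4.2) + (-2.8)·(-2.8) + (-0.8)·(-0.8)) / 4 = 26.8/4 = 6.7
  Sample standard deviations s_i = √(s[i,i]):
  s(X_1) = √(3.3) = 1.8166
  s(X_2) = √(6.7) = 2.5884

Step 3 — r_{ij} = s_{ij} / (s_i · s_j):
  r[X_1,X_1] = 1 (diagonal).
  r[X_1,X_2] = 0.35 / (1.8166 · 2.5884) = 0.35 / 4.7021 = 0.0744
  r[X_2,X_2] = 1 (diagonal).

R is symmetric with unit diagonal. Assembling:

R = [[1, 0.0744],
 [0.0744, 1]]


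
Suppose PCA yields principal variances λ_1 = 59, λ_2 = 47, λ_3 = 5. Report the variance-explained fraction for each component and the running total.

Step 1 — total variance = trace(Sigma) = Σ λ_i = 59 + 47 + 5 = 111.

Step 2 — fraction explained by component i = λ_i / Σ λ:
  PC1: 59/111 = 0.5315
  PC2: 47/111 = 0.4234
  PC3: 5/111 = 0.045

Step 3 — cumulative fraction after k components = (λ_1 + ... + λ_k) / Σ λ:
  k = 1: 59/111 = 0.5315
  k = 2: (59 + 47)/111 = 106/111 = 0.955
  k = 3: (59 + 47 + 5)/111 = 111/111 = 1

Summary (fraction, with percent):

explained: PC1 0.5315 (53.15%), PC2 0.4234 (42.34%), PC3 0.045 (4.5%);  cumulative: 0.5315, 0.955, 1


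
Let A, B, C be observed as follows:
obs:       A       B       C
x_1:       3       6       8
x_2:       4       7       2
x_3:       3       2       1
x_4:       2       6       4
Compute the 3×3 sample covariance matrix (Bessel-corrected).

Step 1 — column means:
  mean(A) = (3 + 4 + 3 + 2) / 4 = 12/4 = 3
  mean(B) = (6 + 7 + 2 + 6) / 4 = 21/4 = 5.25
  mean(C) = (8 + 2 + 1 + 4) / 4 = 15/4 = 3.75

Step 2 — sample covariance S[i,j] = (1/(n-1)) · Σ_k (x_{k,i} - mean_i) · (x_{k,j} - mean_j), with n-1 = 3.
  S[A,A] = ((0)·(0) + (1)·(1) + (0)·(0) + (-1)·(-1)) / 3 = 2/3 = 0.6667
  S[A,B] = ((0)·(0.75) + (1)·(1.75) + (0)·(-3.25) + (-1)·(0.75)) / 3 = 1/3 = 0.3333
  S[A,C] = ((0)·(4.25) + (1)·(-1.75) + (0)·(-2.75) + (-1)·(0.25)) / 3 = -2/3 = -0.6667
  S[B,B] = ((0.75)·(0.75) + (1.75)·(1.75) + (-3.25)·(-3.25) + (0.75)·(0.75)) / 3 = 14.75/3 = 4.9167
  S[B,C] = ((0.75)·(4.25) + (1.75)·(-1.75) + (-3.25)·(-2.75) + (0.75)·(0.25)) / 3 = 9.25/3 = 3.0833
  S[C,C] = ((4.25)·(4.25) + (-1.75)·(-1.75) + (-2.75)·(-2.75) + (0.25)·(0.25)) / 3 = 28.75/3 = 9.5833

S is symmetric (S[j,i] = S[i,j]). Assembling:

S = [[0.6667, 0.3333, -0.6667],
 [0.3333, 4.9167, 3.0833],
 [-0.6667, 3.0833, 9.5833]]


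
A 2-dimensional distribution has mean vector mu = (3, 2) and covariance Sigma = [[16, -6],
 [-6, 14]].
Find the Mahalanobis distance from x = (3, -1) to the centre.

Step 1 — centre the observation: (x - mu) = (0, -3).

Step 2 — invert Sigma. det(Sigma) = 16·14 - (-6)² = 188.
  Sigma^{-1} = (1/det) · [[d, -b], [-b, a]] = [[0.0745, 0.0319],
 [0.0319, 0.0851]].

Step 3 — form the quadratic (x - mu)^T · Sigma^{-1} · (x - mu):
  Sigma^{-1} · (x - mu) = (-0.0957, -0.2553).
  (x - mu)^T · [Sigma^{-1} · (x - mu)] = (0)·(-0.0957) + (-3)·(-0.2553) = 0.766.

Step 4 — take square root: d = √(0.766) ≈ 0.8752.

d(x, mu) = √(0.766) ≈ 0.8752


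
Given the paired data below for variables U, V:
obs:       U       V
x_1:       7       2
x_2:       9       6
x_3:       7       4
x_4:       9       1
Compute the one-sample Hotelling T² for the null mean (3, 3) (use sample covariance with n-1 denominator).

Step 1 — sample mean vector:
  mean(U) = (7 + 9 + 7 + 9) / 4 = 32/4 = 8
  mean(V) = (2 + 6 + 4 + 1) / 4 = 13/4 = 3.25
  x̄ = (8, 3.25),  deviation x̄ - mu_0 = (8, 3.25) - (3, 3) = (5, 0.25).

Step 2 — sample covariance matrix, S[i,j] = (1/(n-1)) · Σ_k (x_{k,i} - mean_i) · (x_{k,j} - mean_j), divisor n-1 = 3:
  S[U,U] = ((-1)·(-1) + (1)·(1) + (-1)·(-1) + (1)·(1)) / 3 = 4/3 = 1.3333
  S[U,V] = ((-1)·(-1.25) + (1)·(2.75) + (-1)·(0.75) + (1)·(-2.25)) / 3 = 1/3 = 0.3333
  S[V,V] = ((-1.25)·(-1.25) + (2.75)·(2.75) + (0.75)·(0.75) + (-2.25)·(-2.25)) / 3 = 14.75/3 = 4.9167
  S = [[1.3333, 0.3333],
 [0.3333, 4.9167]].

Step 3 — invert S. det(S) = 1.3333·4.9167 - (0.3333)² = 6.4444.
  S^{-1} = (1/det) · [[d, -b], [-b, a]] = [[0.7629, -0.0517],
 [-0.0517, 0.2069]].

Step 4 — quadratic form (x̄ - mu_0)^T · S^{-1} · (x̄ - mu_0):
  S^{-1} · (x̄ - mu_0) = (3.8017, -0.2069),
  (x̄ - mu_0)^T · [...] = (5)·(3.8017) + (0.25)·(-0.2069) = 18.9569.

Step 5 — scale by n: T² = 4 · 18.9569 = 75.8276.

T² ≈ 75.8276


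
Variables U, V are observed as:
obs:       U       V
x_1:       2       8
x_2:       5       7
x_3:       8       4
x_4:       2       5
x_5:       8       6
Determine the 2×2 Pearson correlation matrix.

Step 1 — column means:
  mean(U) = (2 + 5 + 8 + 2 + 8) / 5 = 25/5 = 5
  mean(V) = (8 + 7 + 4 + 5 + 6) / 5 = 30/5 = 6

Step 2 — sample variances and covariances s[i,j] = (1/(n-1)) · Σ_k (x_{k,i} - mean_i) · (x_{k,j} - mean_j), with n-1 = 4:
  s[U,U] = ((-3)·(-3) + (0)·(0) + (3)·(3) + (-3)·(-3) + (3)·(3)) / 4 = 36/4 = 9
  s[U,V] = ((-3)·(2) + (0)·(1) + (3)·(-2) + (-3)·(-1) + (3)·(0)) / 4 = -9/4 = -2.25
  s[V,V] = ((2)·(2) + (1)·(1) + (-2)·(-2) + (-1)·(-1) + (0)·(0)) / 4 = 10/4 = 2.5
  Sample standard deviations s_i = √(s[i,i]):
  s(U) = √(9) = 3
  s(V) = √(2.5) = 1.5811

Step 3 — r_{ij} = s_{ij} / (s_i · s_j):
  r[U,U] = 1 (diagonal).
  r[U,V] = -2.25 / (3 · 1.5811) = -2.25 / 4.7434 = -0.4743
  r[V,V] = 1 (diagonal).

R is symmetric with unit diagonal. Assembling:

R = [[1, -0.4743],
 [-0.4743, 1]]


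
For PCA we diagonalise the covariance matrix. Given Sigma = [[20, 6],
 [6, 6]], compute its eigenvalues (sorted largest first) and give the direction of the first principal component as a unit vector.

Step 1 — characteristic polynomial of 2×2 Sigma:
  det(Sigma - λI) = λ² - trace · λ + det = 0.
  trace = 20 + 6 = 26, det = 20·6 - (6)² = 84.
Step 2 — discriminant:
  Δ = trace² - 4·det = 676 - 336 = 340.
Step 3 — eigenvalues:
  λ = (trace ± √Δ)/2 = (26 ± 18.4391)/2,
  λ_1 = 22.2195,  λ_2 = 3.7805.

Step 4 — unit eigenvector for λ_1: solve (Sigma - λ_1 I)v = 0. First row:
  (20 - 22.2195)·v_x + (6)·v_y = 0, i.e. (-2.2195)·v_x + (6)·v_y = 0,
  so v ∝ (b, λ_1 - a) = (6, 2.2195) = u.
  ||u|| = √((6)² + (2.2195)²) = √(40.9264) ≈ 6.3974,
  v_1 = u/||u|| ≈ (0.9379, 0.3469) (||v_1|| = 1).

λ_1 = 22.2195,  λ_2 = 3.7805;  v_1 ≈ (0.9379, 0.3469)


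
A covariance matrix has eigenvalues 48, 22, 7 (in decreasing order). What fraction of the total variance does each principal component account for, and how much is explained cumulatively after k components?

Step 1 — total variance = trace(Sigma) = Σ λ_i = 48 + 22 + 7 = 77.

Step 2 — fraction explained by component i = λ_i / Σ λ:
  PC1: 48/77 = 0.6234
  PC2: 22/77 = 0.2857
  PC3: 7/77 = 0.0909

Step 3 — cumulative fraction after k components = (λ_1 + ... + λ_k) / Σ λ:
  k = 1: 48/77 = 0.6234
  k = 2: (48 + 22)/77 = 70/77 = 0.9091
  k = 3: (48 + 22 + 7)/77 = 77/77 = 1

Summary (fraction, with percent):

explained: PC1 0.6234 (62.34%), PC2 0.2857 (28.57%), PC3 0.0909 (9.09%);  cumulative: 0.6234, 0.9091, 1


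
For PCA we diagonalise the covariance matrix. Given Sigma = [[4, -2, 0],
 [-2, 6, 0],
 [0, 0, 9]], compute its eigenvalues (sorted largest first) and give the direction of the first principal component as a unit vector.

Step 1 — characteristic polynomial p(λ) = det(λI - Sigma) = λ³ - tr·λ² + c_1·λ - det, where tr = trace, c_1 = sum of the principal 2×2 minors, det = det(Sigma):
  tr = 4 + 6 + 9 = 19,
  c_1 = (4·6 - (-2)²) + (4·9 - (0)²) + (6·9 - (0)²) = 20 + 36 + 54 = 110,
  det = 4·(6·9 - (0)²) - (-2)·((-2)·9 - (0)·(0)) + (0)·((-2)·(0) - 6·(0)) = 4·(54) - (-2)·(-18) + (0)·(0) = 180.
  So p(λ) = λ³ - 19λ² + 110λ - 180.
Step 2 — look for an integer root (rational root theorem: any rational root is an integer divisor of 180). Testing λ = 9:
  p(9) = 729 - 1539 + 990 - 180 = 0  ✓
  Dividing out (λ - 9): p(λ) = (λ - 9)(λ² - 10λ + 20).
Step 3 — remaining eigenvalues from the quadratic λ² - 10λ + 20 = 0:
  Δ = 10² - 4·20 = 100 - 80 = 20,  λ = (10 ± √20)/2 = (10 ± 4.4721)/2 ≈ 7.2361 or 2.7639.
  Sorted: λ_1 = 9,  λ_2 = 7.2361,  λ_3 = 2.7639  (check: sum = 19 = tr ✓).

Step 4 — unit eigenvector for λ_1 = 9: v spans the null space of (Sigma - λ_1 I), whose rows are
  r_1 = (-5, -2, 0),  r_2 = (-2, -3, 0),  r_3 = (0, 0, 0).
  v is orthogonal to every row, so take v ∝ r_1 × r_2 = ((-2)·(0) - (0)·(-3), (0)·(-2) - (-5)·(0), (-5)·(-3) - (-2)·(-2)) = (0, 0, 11).
  Rescale (divide by 11): u = (0, 0, 1).
  ||u|| = √((0)² + (0)² + (1)²) = √(1) = 1,  v_1 = u/||u|| ≈ (0, 0, 1) (||v_1|| = 1).

λ_1 = 9,  λ_2 = 7.2361,  λ_3 = 2.7639;  v_1 ≈ (0, 0, 1)


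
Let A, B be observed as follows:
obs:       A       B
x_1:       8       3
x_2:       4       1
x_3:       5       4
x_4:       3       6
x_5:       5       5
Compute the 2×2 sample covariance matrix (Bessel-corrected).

Step 1 — column means:
  mean(A) = (8 + 4 + 5 + 3 + 5) / 5 = 25/5 = 5
  mean(B) = (3 + 1 + 4 + 6 + 5) / 5 = 19/5 = 3.8

Step 2 — sample covariance S[i,j] = (1/(n-1)) · Σ_k (x_{k,i} - mean_i) · (x_{k,j} - mean_j), with n-1 = 4.
  S[A,A] = ((3)·(3) + (-1)·(-1) + (0)·(0) + (-2)·(-2) + (0)·(0)) / 4 = 14/4 = 3.5
  S[A,B] = ((3)·(-0.8) + (-1)·(-2.8) + (0)·(0.2) + (-2)·(2.2) + (0)·(1.2)) / 4 = -4/4 = -1
  S[B,B] = ((-0.8)·(-0.8) + (-2.8)·(-2.8) + (0.2)·(0.2) + (2.2)·(2.2) + (1.2)·(1.2)) / 4 = 14.8/4 = 3.7

S is symmetric (S[j,i] = S[i,j]). Assembling:

S = [[3.5, -1],
 [-1, 3.7]]


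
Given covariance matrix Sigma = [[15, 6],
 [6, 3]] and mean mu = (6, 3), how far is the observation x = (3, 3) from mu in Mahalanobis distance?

Step 1 — centre the observation: (x - mu) = (-3, 0).

Step 2 — invert Sigma. det(Sigma) = 15·3 - (6)² = 9.
  Sigma^{-1} = (1/det) · [[d, -b], [-b, a]] = [[0.3333, -0.6667],
 [-0.6667, 1.6667]].

Step 3 — form the quadratic (x - mu)^T · Sigma^{-1} · (x - mu):
  Sigma^{-1} · (x - mu) = (-1, 2).
  (x - mu)^T · [Sigma^{-1} · (x - mu)] = (-3)·(-1) + (0)·(2) = 3.

Step 4 — take square root: d = √(3) ≈ 1.7321.

d(x, mu) = √(3) ≈ 1.7321


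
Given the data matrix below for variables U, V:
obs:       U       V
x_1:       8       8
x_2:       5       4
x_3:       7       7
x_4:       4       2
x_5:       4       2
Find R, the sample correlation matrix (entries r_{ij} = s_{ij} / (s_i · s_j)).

Step 1 — column means:
  mean(U) = (8 + 5 + 7 + 4 + 4) / 5 = 28/5 = 5.6
  mean(V) = (8 + 4 + 7 + 2 + 2) / 5 = 23/5 = 4.6

Step 2 — sample variances and covariances s[i,j] = (1/(n-1)) · Σ_k (x_{k,i} - mean_i) · (x_{k,j} - mean_j), with n-1 = 4:
  s[U,U] = ((2.4)·(2.4) + (-0.6)·(-0.6) + (1.4)·(1.4) + (-1.6)·(-1.6) + (-1.6)·(-1.6)) / 4 = 13.2/4 = 3.3
  s[U,V] = ((2.4)·(3.4) + (-0.6)·(-0.6) + (1.4)·(2.4) + (-1.6)·(-2.6) + (-1.6)·(-2.6)) / 4 = 20.2/4 = 5.05
  s[V,V] = ((3.4)·(3.4) + (-0.6)·(-0.6) + (2.4)·(2.4) + (-2.6)·(-2.6) + (-2.6)·(-2.6)) / 4 = 31.2/4 = 7.8
  Sample standard deviations s_i = √(s[i,i]):
  s(U) = √(3.3) = 1.8166
  s(V) = √(7.8) = 2.7928

Step 3 — r_{ij} = s_{ij} / (s_i · s_j):
  r[U,U] = 1 (diagonal).
  r[U,V] = 5.05 / (1.8166 · 2.7928) = 5.05 / 5.0735 = 0.9954
  r[V,V] = 1 (diagonal).

R is symmetric with unit diagonal. Assembling:

R = [[1, 0.9954],
 [0.9954, 1]]


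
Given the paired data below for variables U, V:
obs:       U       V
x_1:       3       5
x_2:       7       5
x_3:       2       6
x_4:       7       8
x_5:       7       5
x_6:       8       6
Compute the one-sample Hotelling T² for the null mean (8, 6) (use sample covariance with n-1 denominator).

Step 1 — sample mean vector:
  mean(U) = (3 + 7 + 2 + 7 + 7 + 8) / 6 = 34/6 = 5.6667
  mean(V) = (5 + 5 + 6 + 8 + 5 + 6) / 6 = 35/6 = 5.8333
  x̄ = (5.6667, 5.8333),  deviation x̄ - mu_0 = (5.6667, 5.8333) - (8, 6) = (-2.3333, -0.1667).

Step 2 — sample covariance matrix, S[i,j] = (1/(n-1)) · Σ_k (x_{k,i} - mean_i) · (x_{k,j} - mean_j), divisor n-1 = 5:
  S[U,U] = ((-2.6667)·(-2.6667) + (1.3333)·(1.3333) + (-3.6667)·(-3.6667) + (1.3333)·(1.3333) + (1.3333)·(1.3333) + (2.3333)·(2.3333)) / 5 = 31.3333/5 = 6.2667
  S[U,V] = ((-2.6667)·(-0.8333) + (1.3333)·(-0.8333) + (-3.6667)·(0.1667) + (1.3333)·(2.1667) + (1.3333)·(-0.8333) + (2.3333)·(0.1667)) / 5 = 2.6667/5 = 0.5333
  S[V,V] = ((-0.8333)·(-0.8333) + (-0.8333)·(-0.8333) + (0.1667)·(0.1667) + (2.1667)·(2.1667) + (-0.8333)·(-0.8333) + (0.1667)·(0.1667)) / 5 = 6.8333/5 = 1.3667
  S = [[6.2667, 0.5333],
 [0.5333, 1.3667]].

Step 3 — invert S. det(S) = 6.2667·1.3667 - (0.5333)² = 8.28.
  S^{-1} = (1/det) · [[d, -b], [-b, a]] = [[0.1651, -0.0644],
 [-0.0644, 0.7568]].

Step 4 — quadratic form (x̄ - mu_0)^T · S^{-1} · (x̄ - mu_0):
  S^{-1} · (x̄ - mu_0) = (-0.3744, 0.0242),
  (x̄ - mu_0)^T · [...] = (-2.3333)·(-0.3744) + (-0.1667)·(0.0242) = 0.8696.

Step 5 — scale by n: T² = 6 · 0.8696 = 5.2174.

T² ≈ 5.2174
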